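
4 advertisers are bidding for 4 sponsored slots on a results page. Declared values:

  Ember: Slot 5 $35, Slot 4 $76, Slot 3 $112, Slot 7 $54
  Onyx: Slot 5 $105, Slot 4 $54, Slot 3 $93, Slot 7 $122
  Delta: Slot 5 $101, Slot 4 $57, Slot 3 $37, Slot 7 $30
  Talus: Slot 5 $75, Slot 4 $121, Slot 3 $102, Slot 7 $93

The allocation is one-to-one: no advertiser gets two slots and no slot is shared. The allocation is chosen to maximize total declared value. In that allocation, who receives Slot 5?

Treat this as an assignment problem: match each advertiser to one slot.
Optimal: Ember→Slot 3 ($112), Onyx→Slot 7 ($122), Delta→Slot 5 ($101), Talus→Slot 4 ($121) — total 112+122+101+121 = $456.
Column-greedy (each slot in turn goes to its best remaining advertiser) gives $368, worse by 88.
Next-best assignment: Ember→Slot 4, Onyx→Slot 7, Delta→Slot 5, Talus→Slot 3 = $401.
Checked against all permutations: $456 is optimal.

Delta receives Slot 5.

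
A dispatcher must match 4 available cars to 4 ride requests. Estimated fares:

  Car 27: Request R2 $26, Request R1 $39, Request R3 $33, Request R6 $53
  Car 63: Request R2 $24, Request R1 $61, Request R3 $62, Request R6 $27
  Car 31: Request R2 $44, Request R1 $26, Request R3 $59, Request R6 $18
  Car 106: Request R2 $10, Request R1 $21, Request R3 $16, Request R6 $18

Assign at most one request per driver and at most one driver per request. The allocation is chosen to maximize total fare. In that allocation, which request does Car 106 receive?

Treat this as an assignment problem: match each driver to one request.
Optimal: Car 27→Request R6 ($53), Car 63→Request R1 ($61), Car 31→Request R3 ($59), Car 106→Request R2 ($10) — total 53+61+59+10 = $183.
Max-entry greedy (repeatedly take the single best remaining cell) gives $180, worse by 3.
Next-best assignment: Car 27→Request R6, Car 63→Request R3, Car 31→Request R2, Car 106→Request R1 = $180.
Car 106's own top request is Request R1 ($21), but forcing Car 106→Request R1 and reassigning the rest optimally gives only $180 — worse by 3.

Car 106 receives Request R2.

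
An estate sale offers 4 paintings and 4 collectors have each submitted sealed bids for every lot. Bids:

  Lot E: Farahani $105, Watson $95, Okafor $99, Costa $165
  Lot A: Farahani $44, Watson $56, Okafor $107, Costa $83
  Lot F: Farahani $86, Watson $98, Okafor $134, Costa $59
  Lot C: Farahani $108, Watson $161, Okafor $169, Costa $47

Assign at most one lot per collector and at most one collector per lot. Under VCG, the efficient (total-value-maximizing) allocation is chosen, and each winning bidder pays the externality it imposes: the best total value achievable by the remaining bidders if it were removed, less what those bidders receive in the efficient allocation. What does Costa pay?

Efficient allocation: Farahani→Lot F ($86), Watson→Lot C ($161), Okafor→Lot A ($107), Costa→Lot E ($165); total welfare W = $519.
Costa receives Lot E at value $165, so the others get W − 165 = $354.
Without Costa: best allocation of the remaining 3 bidders over all 4 lots is Farahani→Lot E ($105), Watson→Lot C ($161), Okafor→Lot F ($134), total $400.
VCG payment = (others' best without Costa) − (others' welfare with Costa) = 400 − 354 = $46.

Costa pays $46.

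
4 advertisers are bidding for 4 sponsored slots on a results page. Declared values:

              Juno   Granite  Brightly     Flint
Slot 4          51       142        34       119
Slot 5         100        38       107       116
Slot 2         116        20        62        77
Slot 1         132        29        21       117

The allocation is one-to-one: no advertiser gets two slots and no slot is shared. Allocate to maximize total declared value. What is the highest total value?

Max total: $482

Optimal: Juno→Slot 2 ($116), Granite→Slot 4 ($142), Brightly→Slot 5 ($107), Flint→Slot 1 ($117) — total 116+142+107+117 = $482.
Column-greedy (each slot in turn goes to its best remaining advertiser) gives $395, worse by 87.
Next-best assignment: Juno→Slot 1, Granite→Slot 4, Brightly→Slot 5, Flint→Slot 2 = $458.
Swapping Brightly↔Flint (Brightly→Slot 1 $21, Flint→Slot 5 $116) loses 87.
Every other assignment is strictly worse.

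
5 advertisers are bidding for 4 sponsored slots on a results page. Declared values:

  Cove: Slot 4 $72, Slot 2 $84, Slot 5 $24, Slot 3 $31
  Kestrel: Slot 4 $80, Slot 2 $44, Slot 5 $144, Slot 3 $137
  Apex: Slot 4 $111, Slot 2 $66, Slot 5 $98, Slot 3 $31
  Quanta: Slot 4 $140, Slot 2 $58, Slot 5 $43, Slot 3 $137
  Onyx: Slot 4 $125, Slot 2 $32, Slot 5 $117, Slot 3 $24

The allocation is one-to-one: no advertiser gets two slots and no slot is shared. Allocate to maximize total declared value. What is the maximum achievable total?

Optimal: Onyx→Slot 4 ($125), Cove→Slot 2 ($84), Kestrel→Slot 5 ($144), Quanta→Slot 3 ($137) — total 125+84+144+137 = $490.
Max-entry greedy (repeatedly take the single best remaining cell) gives $399, worse by 91.

Max total: $490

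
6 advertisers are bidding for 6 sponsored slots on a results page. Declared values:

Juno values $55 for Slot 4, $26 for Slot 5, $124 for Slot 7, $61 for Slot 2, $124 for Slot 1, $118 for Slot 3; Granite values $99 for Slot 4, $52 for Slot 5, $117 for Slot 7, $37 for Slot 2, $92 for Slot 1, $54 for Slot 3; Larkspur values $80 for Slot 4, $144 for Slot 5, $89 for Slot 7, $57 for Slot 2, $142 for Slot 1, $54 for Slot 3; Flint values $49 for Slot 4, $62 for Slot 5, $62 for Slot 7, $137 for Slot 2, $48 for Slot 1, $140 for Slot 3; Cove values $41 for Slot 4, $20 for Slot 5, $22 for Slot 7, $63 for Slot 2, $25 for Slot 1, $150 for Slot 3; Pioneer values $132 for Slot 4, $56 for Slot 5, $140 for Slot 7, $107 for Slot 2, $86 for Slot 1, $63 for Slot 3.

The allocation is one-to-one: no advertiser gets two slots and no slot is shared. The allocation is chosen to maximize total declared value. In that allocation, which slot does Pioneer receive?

Optimal: Juno→Slot 1 ($124), Granite→Slot 7 ($117), Larkspur→Slot 5 ($144), Flint→Slot 2 ($137), Cove→Slot 3 ($150), Pioneer→Slot 4 ($132) — total 124+117+144+137+150+132 = $804.
Column-greedy (each slot in turn goes to its best remaining advertiser) gives $779, worse by 25.
Next-best assignment: Juno→Slot 1, Granite→Slot 4, Larkspur→Slot 5, Flint→Slot 2, Cove→Slot 3, Pioneer→Slot 7 = $794.
Swapping Juno↔Larkspur (Juno→Slot 5 $26, Larkspur→Slot 1 $142) loses 100.
Every other assignment is strictly worse.
Pioneer's own top slot is Slot 7 ($140), but forcing Pioneer→Slot 7 and reassigning the rest optimally gives only $794 — worse by 10.

Pioneer receives Slot 4.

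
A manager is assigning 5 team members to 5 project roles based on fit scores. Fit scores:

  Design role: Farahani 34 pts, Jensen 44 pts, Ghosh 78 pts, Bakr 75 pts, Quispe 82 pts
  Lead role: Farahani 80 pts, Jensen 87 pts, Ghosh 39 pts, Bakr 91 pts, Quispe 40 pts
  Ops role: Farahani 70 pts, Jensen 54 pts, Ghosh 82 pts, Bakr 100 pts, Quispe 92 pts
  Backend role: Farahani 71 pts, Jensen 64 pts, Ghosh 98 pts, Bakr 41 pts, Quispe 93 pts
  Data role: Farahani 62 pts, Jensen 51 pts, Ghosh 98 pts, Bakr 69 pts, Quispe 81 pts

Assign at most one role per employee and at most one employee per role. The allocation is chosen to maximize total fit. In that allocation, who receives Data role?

This is the linear assignment problem.
Optimal: Farahani→Backend role (71 pts), Jensen→Lead role (87 pts), Ghosh→Data role (98 pts), Bakr→Ops role (100 pts), Quispe→Design role (82 pts) — total 71+87+98+100+82 = 438 pts.
Max-entry greedy (repeatedly take the single best remaining cell) gives 429 pts, worse by 9.
No other one-to-one assignment exceeds 438 pts.
Ghosh's own top role is Backend role (98 pts), but forcing Ghosh→Backend role and reassigning the rest optimally gives only 429 pts — worse by 9.

Ghosh receives Data role.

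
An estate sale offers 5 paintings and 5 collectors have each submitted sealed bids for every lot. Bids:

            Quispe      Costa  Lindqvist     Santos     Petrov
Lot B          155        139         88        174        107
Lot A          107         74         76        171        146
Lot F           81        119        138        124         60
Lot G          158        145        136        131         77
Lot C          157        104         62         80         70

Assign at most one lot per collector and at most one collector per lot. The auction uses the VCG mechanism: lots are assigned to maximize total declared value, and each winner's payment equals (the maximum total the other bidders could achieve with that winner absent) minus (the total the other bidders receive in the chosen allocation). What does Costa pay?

Costa pays $1.

Efficient allocation: Quispe→Lot C ($157), Costa→Lot G ($145), Lindqvist→Lot F ($138), Santos→Lot B ($174), Petrov→Lot A ($146); total welfare W = $760.
Costa receives Lot G at value $145, so the others get W − 145 = $615.
Without Costa: best allocation of the remaining 4 bidders over all 5 lots is Quispe→Lot G ($158), Lindqvist→Lot F ($138), Santos→Lot B ($174), Petrov→Lot A ($146), total $616.
VCG payment = (others' best without Costa) − (others' welfare with Costa) = 616 − 615 = $1.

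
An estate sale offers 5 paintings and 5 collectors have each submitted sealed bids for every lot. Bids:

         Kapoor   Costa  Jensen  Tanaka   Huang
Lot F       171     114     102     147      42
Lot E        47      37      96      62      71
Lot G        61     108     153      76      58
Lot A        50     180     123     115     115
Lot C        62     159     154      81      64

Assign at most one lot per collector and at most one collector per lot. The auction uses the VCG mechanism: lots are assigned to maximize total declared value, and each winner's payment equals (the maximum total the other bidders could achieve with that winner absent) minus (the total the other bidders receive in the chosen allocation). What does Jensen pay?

Efficient allocation: Kapoor→Lot F ($171), Costa→Lot C ($159), Jensen→Lot G ($153), Tanaka→Lot A ($115), Huang→Lot E ($71); total welfare W = $669.
Jensen receives Lot G at value $153, so the others get W − 153 = $516.
Without Jensen: best allocation of the remaining 4 bidders over all 5 lots is Kapoor→Lot F ($171), Costa→Lot C ($159), Tanaka→Lot G ($76), Huang→Lot A ($115), total $521.
VCG payment = (others' best without Jensen) − (others' welfare with Jensen) = 521 − 516 = $5.

Jensen pays $5.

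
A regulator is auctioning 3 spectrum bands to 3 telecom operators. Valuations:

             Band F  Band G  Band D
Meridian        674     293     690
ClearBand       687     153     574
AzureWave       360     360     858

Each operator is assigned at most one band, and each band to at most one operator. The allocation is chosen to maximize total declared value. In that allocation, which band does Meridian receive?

Optimal: Meridian→Band G ($293M), ClearBand→Band F ($687M), AzureWave→Band D ($858M) — total 293+687+858 = $1838M.
Column-greedy (each band in turn goes to its best remaining operator) gives $1737M, worse by 101.
Next-best assignment: Meridian→Band D, ClearBand→Band F, AzureWave→Band G = $1737M.
No other one-to-one assignment exceeds $1838M.
Meridian's own top band is Band D ($690M), but forcing Meridian→Band D and reassigning the rest optimally gives only $1737M — worse by 101.

Meridian receives Band G.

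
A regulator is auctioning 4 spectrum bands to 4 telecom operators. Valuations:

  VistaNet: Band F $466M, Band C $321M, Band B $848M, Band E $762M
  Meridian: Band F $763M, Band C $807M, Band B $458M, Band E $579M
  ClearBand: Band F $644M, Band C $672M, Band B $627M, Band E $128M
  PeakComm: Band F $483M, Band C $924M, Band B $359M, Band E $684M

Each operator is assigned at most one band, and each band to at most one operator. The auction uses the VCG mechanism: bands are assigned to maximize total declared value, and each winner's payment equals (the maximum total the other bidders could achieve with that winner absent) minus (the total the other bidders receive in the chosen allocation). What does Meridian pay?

Efficient allocation: VistaNet→Band E ($762M), Meridian→Band F ($763M), ClearBand→Band B ($627M), PeakComm→Band C ($924M); total welfare W = $3076M.
Meridian receives Band F at value $763M, so the others get W − 763 = $2313M.
Without Meridian: best allocation of the remaining 3 bidders over all 4 bands is VistaNet→Band B ($848M), ClearBand→Band F ($644M), PeakComm→Band C ($924M), total $2416M.
VCG payment = (others' best without Meridian) − (others' welfare with Meridian) = 2416 − 2313 = $103M.

Meridian pays $103M.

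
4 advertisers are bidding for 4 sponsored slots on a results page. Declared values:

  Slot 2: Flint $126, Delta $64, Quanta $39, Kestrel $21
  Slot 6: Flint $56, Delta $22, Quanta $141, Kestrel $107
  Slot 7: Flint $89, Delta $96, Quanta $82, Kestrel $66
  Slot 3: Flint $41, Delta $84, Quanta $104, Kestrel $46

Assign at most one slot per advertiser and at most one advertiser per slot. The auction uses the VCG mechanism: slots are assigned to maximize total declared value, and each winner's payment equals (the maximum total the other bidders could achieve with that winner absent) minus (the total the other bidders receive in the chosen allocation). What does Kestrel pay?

Efficient allocation: Flint→Slot 2 ($126), Delta→Slot 7 ($96), Quanta→Slot 3 ($104), Kestrel→Slot 6 ($107); total welfare W = $433.
Kestrel receives Slot 6 at value $107, so the others get W − 107 = $326.
Without Kestrel: best allocation of the remaining 3 bidders over all 4 slots is Flint→Slot 2 ($126), Delta→Slot 7 ($96), Quanta→Slot 6 ($141), total $363.
VCG payment = (others' best without Kestrel) − (others' welfare with Kestrel) = 363 − 326 = $37.

Kestrel pays $37.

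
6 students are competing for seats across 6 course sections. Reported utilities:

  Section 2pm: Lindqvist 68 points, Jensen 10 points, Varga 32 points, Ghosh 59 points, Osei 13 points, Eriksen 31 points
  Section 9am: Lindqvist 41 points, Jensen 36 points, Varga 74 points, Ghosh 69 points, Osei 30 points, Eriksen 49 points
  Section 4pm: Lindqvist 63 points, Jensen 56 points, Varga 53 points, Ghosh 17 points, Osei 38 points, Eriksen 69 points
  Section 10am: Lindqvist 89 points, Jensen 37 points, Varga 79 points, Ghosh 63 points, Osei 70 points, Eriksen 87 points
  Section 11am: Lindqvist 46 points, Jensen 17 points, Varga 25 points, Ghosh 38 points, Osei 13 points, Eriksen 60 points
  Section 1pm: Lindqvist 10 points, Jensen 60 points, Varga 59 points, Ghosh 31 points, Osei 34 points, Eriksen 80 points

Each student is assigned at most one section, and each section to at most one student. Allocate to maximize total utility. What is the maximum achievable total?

Max total: 386 points

Optimal: Lindqvist→Section 2pm (68 points), Jensen→Section 4pm (56 points), Varga→Section 9am (74 points), Ghosh→Section 11am (38 points), Osei→Section 10am (70 points), Eriksen→Section 1pm (80 points) — total 68+56+74+38+70+80 = 386 points.
Max-entry greedy (repeatedly take the single best remaining cell) gives 371 points, worse by 15.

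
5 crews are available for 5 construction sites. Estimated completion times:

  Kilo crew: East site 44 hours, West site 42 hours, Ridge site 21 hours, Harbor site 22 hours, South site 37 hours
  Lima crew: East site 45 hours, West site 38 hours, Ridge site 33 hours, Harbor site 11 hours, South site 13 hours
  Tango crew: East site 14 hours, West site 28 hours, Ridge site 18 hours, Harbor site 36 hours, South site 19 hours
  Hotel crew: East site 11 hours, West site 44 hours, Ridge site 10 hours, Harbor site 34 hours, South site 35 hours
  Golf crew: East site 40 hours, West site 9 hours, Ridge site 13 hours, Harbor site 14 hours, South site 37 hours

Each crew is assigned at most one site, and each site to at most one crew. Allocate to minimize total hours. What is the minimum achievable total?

Minimum total: 68 hours

This is the linear assignment problem.
Optimal: Kilo crew→Harbor site (22 hours), Lima crew→South site (13 hours), Tango crew→East site (14 hours), Hotel crew→Ridge site (10 hours), Golf crew→West site (9 hours) — total 22+13+14+10+9 = 68 hours.
Min-entry greedy (repeatedly take the single cheapest remaining cell) gives 81 hours, worse by 13.
Next-best assignment: Kilo crew→Ridge site, Lima crew→Harbor site, Tango crew→South site, Hotel crew→East site, Golf crew→West site = 71 hours.
Every other assignment is strictly worse.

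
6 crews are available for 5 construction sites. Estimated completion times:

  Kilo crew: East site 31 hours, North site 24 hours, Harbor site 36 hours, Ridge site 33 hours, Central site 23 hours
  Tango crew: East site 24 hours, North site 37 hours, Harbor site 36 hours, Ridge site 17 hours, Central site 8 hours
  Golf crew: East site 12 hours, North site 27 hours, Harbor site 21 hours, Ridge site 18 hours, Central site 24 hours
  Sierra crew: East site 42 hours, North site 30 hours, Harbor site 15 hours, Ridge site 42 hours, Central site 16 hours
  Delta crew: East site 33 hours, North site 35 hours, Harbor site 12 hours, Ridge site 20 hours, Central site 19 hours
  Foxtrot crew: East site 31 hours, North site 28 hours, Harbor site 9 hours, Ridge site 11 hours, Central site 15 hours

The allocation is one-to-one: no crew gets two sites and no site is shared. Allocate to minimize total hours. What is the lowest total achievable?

Optimal: Golf crew→East site (12 hours), Kilo crew→North site (24 hours), Delta crew→Harbor site (12 hours), Foxtrot crew→Ridge site (11 hours), Tango crew→Central site (8 hours) — total 12+24+12+11+8 = 67 hours.
Column-greedy (each site in turn goes to its cheapest remaining crew) gives 78 hours, worse by 11.
Swapping Delta crew↔Foxtrot crew (Delta crew→Ridge site 20 hours, Foxtrot crew→Harbor site 9 hours) adds 6.

Min total: 67 hours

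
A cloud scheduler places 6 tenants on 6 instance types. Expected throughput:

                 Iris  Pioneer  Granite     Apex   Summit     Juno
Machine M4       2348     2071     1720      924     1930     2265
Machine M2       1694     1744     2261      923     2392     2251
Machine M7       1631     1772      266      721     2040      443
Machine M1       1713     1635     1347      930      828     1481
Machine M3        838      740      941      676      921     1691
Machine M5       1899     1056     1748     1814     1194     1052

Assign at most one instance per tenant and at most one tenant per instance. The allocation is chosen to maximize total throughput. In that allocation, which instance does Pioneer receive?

Pioneer receives Machine M1.

This is a one-to-one assignment (maximum-weight bipartite matching).
Optimal: Iris→Machine M4 (2348 ops/s), Pioneer→Machine M1 (1635 ops/s), Granite→Machine M2 (2261 ops/s), Apex→Machine M5 (1814 ops/s), Summit→Machine M7 (2040 ops/s), Juno→Machine M3 (1691 ops/s) — total 2348+1635+2261+1814+2040+1691 = 11789 ops/s.
Max-entry greedy (repeatedly take the single best remaining cell) gives 11364 ops/s, worse by 425.
No other one-to-one assignment exceeds 11789 ops/s.
Pioneer's own top instance is Machine M4 (2071 ops/s), but forcing Pioneer→Machine M4 and reassigning the rest optimally gives only 11590 ops/s — worse by 199.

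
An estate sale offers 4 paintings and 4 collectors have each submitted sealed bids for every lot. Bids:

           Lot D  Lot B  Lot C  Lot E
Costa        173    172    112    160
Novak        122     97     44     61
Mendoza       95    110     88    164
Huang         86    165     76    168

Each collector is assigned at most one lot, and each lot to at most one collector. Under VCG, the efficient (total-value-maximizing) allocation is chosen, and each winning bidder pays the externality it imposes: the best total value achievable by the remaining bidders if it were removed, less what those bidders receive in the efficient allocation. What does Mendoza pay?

Efficient allocation: Costa→Lot C ($112), Novak→Lot D ($122), Mendoza→Lot E ($164), Huang→Lot B ($165); total welfare W = $563.
Mendoza receives Lot E at value $164, so the others get W − 164 = $399.
Without Mendoza: best allocation of the remaining 3 bidders over all 4 lots is Costa→Lot B ($172), Novak→Lot D ($122), Huang→Lot E ($168), total $462.
VCG payment = (others' best without Mendoza) − (others' welfare with Mendoza) = 462 − 399 = $63.

Mendoza pays $63.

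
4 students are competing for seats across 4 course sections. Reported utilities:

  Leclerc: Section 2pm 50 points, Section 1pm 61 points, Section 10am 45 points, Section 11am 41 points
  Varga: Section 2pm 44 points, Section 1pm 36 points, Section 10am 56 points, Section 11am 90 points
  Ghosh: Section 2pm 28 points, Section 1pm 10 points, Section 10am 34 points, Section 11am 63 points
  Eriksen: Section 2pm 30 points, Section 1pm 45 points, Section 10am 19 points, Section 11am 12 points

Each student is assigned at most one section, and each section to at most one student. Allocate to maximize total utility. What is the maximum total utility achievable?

Treat this as an assignment problem: match each student to one section.
Optimal: Leclerc→Section 2pm (50 points), Varga→Section 11am (90 points), Ghosh→Section 10am (34 points), Eriksen→Section 1pm (45 points) — total 50+90+34+45 = 219 points.
Row-greedy (each student in turn takes its best remaining section) gives 215 points, worse by 4.

Maximum total: 219 points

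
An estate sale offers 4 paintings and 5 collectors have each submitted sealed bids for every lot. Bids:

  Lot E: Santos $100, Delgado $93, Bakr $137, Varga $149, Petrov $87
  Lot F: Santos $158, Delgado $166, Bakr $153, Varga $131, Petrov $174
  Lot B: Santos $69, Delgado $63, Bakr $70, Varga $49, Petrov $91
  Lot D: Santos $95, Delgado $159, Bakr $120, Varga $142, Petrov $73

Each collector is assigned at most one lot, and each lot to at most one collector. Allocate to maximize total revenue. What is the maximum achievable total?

Maximum total: $557

Optimal: Varga→Lot E ($149), Santos→Lot F ($158), Petrov→Lot B ($91), Delgado→Lot D ($159) — total 149+158+91+159 = $557.
Column-greedy (each lot in turn goes to its best remaining collector) gives $552, worse by 5.
Next-best assignment: Varga→Lot E, Bakr→Lot F, Petrov→Lot B, Delgado→Lot D = $552.
Swapping Varga↔Delgado (Varga→Lot D $142, Delgado→Lot E $93) loses 73.
Every other assignment is strictly worse.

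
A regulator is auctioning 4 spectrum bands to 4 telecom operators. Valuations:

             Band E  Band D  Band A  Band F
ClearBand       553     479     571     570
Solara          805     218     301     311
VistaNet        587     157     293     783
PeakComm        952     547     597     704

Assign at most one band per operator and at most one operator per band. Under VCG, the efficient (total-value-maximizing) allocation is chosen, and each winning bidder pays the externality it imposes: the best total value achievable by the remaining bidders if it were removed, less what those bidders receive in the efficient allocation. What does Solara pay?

Efficient allocation: ClearBand→Band A ($571M), Solara→Band E ($805M), VistaNet→Band F ($783M), PeakComm→Band D ($547M); total welfare W = $2706M.
Solara receives Band E at value $805M, so the others get W − 805 = $1901M.
Without Solara: best allocation of the remaining 3 bidders over all 4 bands is ClearBand→Band A ($571M), VistaNet→Band F ($783M), PeakComm→Band E ($952M), total $2306M.
VCG payment = (others' best without Solara) − (others' welfare with Solara) = 2306 − 1901 = $405M.

Solara pays $405M.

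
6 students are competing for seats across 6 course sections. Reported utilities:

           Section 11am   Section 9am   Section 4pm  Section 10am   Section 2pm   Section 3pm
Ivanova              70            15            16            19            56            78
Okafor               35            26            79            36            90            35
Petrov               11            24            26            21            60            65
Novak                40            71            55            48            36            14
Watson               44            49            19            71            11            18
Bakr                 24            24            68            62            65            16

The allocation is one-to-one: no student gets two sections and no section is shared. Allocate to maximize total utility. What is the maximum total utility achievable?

Max total: 435 points

Optimal: Ivanova→Section 11am (70 points), Okafor→Section 2pm (90 points), Petrov→Section 3pm (65 points), Novak→Section 9am (71 points), Watson→Section 10am (71 points), Bakr→Section 4pm (68 points) — total 70+90+65+71+71+68 = 435 points.
Next-best assignment: Ivanova→Section 11am, Okafor→Section 4pm, Petrov→Section 3pm, Novak→Section 9am, Watson→Section 10am, Bakr→Section 2pm = 421 points.
Swapping Watson↔Ivanova (Watson→Section 11am 44 points, Ivanova→Section 10am 19 points) loses 78.
No other one-to-one assignment exceeds 435 points.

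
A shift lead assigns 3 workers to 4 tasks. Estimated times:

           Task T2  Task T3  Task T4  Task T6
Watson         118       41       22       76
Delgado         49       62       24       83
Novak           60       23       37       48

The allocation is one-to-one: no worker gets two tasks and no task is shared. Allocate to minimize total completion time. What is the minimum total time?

Optimal: Watson→Task T4 (22 min), Delgado→Task T2 (49 min), Novak→Task T3 (23 min) — total 22+49+23 = 94 min.
Swapping Delgado↔Novak (Delgado→Task T3 62 min, Novak→Task T2 60 min) adds 50.
No other one-to-one assignment undercuts 94 min.

Minimum total: 94 min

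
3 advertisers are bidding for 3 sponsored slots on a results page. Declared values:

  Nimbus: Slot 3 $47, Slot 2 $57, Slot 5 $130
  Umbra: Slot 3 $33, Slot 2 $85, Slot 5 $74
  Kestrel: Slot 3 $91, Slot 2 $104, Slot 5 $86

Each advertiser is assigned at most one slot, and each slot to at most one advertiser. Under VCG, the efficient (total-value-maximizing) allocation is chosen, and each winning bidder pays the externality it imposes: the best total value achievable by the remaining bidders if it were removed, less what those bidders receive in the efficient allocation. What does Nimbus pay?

Efficient allocation: Nimbus→Slot 5 ($130), Umbra→Slot 2 ($85), Kestrel→Slot 3 ($91); total welfare W = $306.
Nimbus receives Slot 5 at value $130, so the others get W − 130 = $176.
Without Nimbus: best allocation of the remaining 2 bidders over all 3 slots is Umbra→Slot 5 ($74), Kestrel→Slot 2 ($104), total $178.
VCG payment = (others' best without Nimbus) − (others' welfare with Nimbus) = 178 − 176 = $2.

Nimbus pays $2.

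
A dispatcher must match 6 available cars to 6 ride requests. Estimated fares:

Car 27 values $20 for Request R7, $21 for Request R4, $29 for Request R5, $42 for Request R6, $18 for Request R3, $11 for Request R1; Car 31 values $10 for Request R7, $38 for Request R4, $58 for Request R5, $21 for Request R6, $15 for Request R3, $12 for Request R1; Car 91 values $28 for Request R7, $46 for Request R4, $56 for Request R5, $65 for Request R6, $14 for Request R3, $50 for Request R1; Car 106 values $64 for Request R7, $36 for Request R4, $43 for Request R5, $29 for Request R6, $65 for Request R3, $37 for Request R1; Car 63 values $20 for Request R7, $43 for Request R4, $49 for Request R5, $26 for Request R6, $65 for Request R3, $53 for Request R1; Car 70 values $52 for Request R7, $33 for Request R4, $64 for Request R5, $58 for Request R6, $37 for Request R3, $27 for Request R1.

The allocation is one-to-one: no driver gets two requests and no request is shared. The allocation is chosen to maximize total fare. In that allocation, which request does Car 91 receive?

Optimal: Car 27→Request R6 ($42), Car 31→Request R4 ($38), Car 91→Request R1 ($50), Car 106→Request R7 ($64), Car 63→Request R3 ($65), Car 70→Request R5 ($64) — total 42+38+50+64+65+64 = $323.
Max-entry greedy (repeatedly take the single best remaining cell) gives $305, worse by 18.
Next-best assignment: Car 27→Request R4, Car 31→Request R5, Car 91→Request R1, Car 106→Request R7, Car 63→Request R3, Car 70→Request R6 = $316.
Car 91's own top request is Request R6 ($65), but forcing Car 91→Request R6 and reassigning the rest optimally gives only $314 — worse by 9.

Car 91 receives Request R1.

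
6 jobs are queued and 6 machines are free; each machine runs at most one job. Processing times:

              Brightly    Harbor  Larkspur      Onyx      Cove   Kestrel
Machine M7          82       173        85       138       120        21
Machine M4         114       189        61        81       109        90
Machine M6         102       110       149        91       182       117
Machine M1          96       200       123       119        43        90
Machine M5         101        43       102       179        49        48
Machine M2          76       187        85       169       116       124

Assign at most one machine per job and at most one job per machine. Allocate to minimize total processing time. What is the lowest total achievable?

This is the linear assignment problem.
Optimal: Brightly→Machine M2 (76 min), Harbor→Machine M5 (43 min), Larkspur→Machine M4 (61 min), Onyx→Machine M6 (91 min), Cove→Machine M1 (43 min), Kestrel→Machine M7 (21 min) — total 76+43+61+91+43+21 = 335 min.
Next-best assignment: Brightly→Machine M6, Harbor→Machine M5, Larkspur→Machine M2, Onyx→Machine M4, Cove→Machine M1, Kestrel→Machine M7 = 375 min.
Every other assignment is strictly worse.

Minimum total: 335 min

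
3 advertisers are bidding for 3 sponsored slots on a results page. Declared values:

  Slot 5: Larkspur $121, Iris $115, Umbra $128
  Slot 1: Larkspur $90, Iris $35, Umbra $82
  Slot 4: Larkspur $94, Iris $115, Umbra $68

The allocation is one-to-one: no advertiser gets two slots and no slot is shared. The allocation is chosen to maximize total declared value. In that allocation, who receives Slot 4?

This is a one-to-one assignment (maximum-weight bipartite matching).
Optimal: Larkspur→Slot 1 ($90), Iris→Slot 4 ($115), Umbra→Slot 5 ($128) — total 90+115+128 = $333.
Row-greedy (each advertiser in turn takes its best remaining slot) gives $318, worse by 15.
Next-best assignment: Larkspur→Slot 5, Iris→Slot 4, Umbra→Slot 1 = $318.
Iris's own top slot is Slot 5 ($115), but forcing Iris→Slot 5 and reassigning the rest optimally gives only $291 — worse by 42.

Iris receives Slot 4.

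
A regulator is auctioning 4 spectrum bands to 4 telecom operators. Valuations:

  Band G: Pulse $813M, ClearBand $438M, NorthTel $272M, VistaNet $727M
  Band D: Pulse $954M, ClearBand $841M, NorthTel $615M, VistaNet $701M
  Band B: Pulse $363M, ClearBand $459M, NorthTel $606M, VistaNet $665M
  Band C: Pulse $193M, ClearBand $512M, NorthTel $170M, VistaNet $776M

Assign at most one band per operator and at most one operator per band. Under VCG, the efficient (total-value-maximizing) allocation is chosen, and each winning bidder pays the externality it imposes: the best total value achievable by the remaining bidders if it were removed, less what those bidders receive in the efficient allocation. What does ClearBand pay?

Efficient allocation: Pulse→Band G ($813M), ClearBand→Band D ($841M), NorthTel→Band B ($606M), VistaNet→Band C ($776M); total welfare W = $3036M.
ClearBand receives Band D at value $841M, so the others get W − 841 = $2195M.
Without ClearBand: best allocation of the remaining 3 bidders over all 4 bands is Pulse→Band D ($954M), NorthTel→Band B ($606M), VistaNet→Band C ($776M), total $2336M.
VCG payment = (others' best without ClearBand) − (others' welfare with ClearBand) = 2336 − 2195 = $141M.

ClearBand pays $141M.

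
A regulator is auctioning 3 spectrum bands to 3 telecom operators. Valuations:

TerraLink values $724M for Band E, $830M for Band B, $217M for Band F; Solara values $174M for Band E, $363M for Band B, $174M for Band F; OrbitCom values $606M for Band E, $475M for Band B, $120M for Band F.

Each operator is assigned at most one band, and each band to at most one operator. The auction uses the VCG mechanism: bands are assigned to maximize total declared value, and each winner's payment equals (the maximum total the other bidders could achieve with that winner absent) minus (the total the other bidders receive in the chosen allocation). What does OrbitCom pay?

OrbitCom pays $83M.

Efficient allocation: TerraLink→Band B ($830M), Solara→Band F ($174M), OrbitCom→Band E ($606M); total welfare W = $1610M.
OrbitCom receives Band E at value $606M, so the others get W − 606 = $1004M.
Without OrbitCom: best allocation of the remaining 2 bidders over all 3 bands is TerraLink→Band E ($724M), Solara→Band B ($363M), total $1087M.
VCG payment = (others' best without OrbitCom) − (others' welfare with OrbitCom) = 1087 − 1004 = $83M.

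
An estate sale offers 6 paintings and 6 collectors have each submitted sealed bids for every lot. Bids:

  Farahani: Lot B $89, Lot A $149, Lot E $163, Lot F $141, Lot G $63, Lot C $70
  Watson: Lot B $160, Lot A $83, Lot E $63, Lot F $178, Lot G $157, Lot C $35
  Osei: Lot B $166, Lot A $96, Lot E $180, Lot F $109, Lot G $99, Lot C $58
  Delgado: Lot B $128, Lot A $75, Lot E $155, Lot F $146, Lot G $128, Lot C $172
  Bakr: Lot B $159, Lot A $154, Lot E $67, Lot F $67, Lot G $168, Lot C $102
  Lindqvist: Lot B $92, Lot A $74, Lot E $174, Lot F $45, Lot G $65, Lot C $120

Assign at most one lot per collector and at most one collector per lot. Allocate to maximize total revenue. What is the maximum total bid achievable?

Optimal: Farahani→Lot A ($149), Watson→Lot F ($178), Osei→Lot B ($166), Delgado→Lot C ($172), Bakr→Lot G ($168), Lindqvist→Lot E ($174) — total 149+178+166+172+168+174 = $1007.
Next-best assignment: Farahani→Lot F, Watson→Lot G, Osei→Lot B, Delgado→Lot C, Bakr→Lot A, Lindqvist→Lot E = $964.
Checked against all permutations: $1007 is optimal.

Max total: $1007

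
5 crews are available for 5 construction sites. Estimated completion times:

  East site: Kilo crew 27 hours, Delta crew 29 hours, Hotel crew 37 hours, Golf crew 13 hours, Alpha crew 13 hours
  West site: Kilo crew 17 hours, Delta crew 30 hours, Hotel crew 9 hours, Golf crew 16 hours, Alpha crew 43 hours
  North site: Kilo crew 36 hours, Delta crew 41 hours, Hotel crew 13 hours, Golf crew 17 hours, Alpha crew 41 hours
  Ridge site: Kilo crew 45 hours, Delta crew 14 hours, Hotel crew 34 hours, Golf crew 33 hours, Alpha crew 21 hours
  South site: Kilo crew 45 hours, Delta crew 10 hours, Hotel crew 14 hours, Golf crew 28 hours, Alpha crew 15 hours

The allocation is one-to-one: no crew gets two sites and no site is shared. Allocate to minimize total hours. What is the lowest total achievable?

Min total: 72 hours

This is the linear assignment problem.
Optimal: Kilo crew→West site (17 hours), Delta crew→Ridge site (14 hours), Hotel crew→North site (13 hours), Golf crew→East site (13 hours), Alpha crew→South site (15 hours) — total 17+14+13+13+15 = 72 hours.
Next-best assignment: Kilo crew→West site, Delta crew→South site, Hotel crew→North site, Golf crew→East site, Alpha crew→Ridge site = 74 hours.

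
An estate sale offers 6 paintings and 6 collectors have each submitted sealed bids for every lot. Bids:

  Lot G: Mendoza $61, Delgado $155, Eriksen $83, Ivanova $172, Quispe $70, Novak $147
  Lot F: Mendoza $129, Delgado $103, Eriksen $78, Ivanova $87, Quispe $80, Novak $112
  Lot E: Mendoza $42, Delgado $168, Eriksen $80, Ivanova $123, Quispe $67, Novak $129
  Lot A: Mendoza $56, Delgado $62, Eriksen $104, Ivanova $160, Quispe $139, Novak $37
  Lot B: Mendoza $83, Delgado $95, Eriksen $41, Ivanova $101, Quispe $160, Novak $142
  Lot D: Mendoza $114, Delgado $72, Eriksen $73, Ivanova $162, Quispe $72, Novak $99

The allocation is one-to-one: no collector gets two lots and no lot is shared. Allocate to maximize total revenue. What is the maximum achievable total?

Maximum total: $870

This is a one-to-one assignment (maximum-weight bipartite matching).
Optimal: Mendoza→Lot F ($129), Delgado→Lot E ($168), Eriksen→Lot A ($104), Ivanova→Lot D ($162), Quispe→Lot B ($160), Novak→Lot G ($147) — total 129+168+104+162+160+147 = $870.
Max-entry greedy (repeatedly take the single best remaining cell) gives $832, worse by 38.
Next-best assignment: Mendoza→Lot F, Delgado→Lot G, Eriksen→Lot A, Ivanova→Lot D, Quispe→Lot B, Novak→Lot E = $839.
Checked against all permutations: $870 is optimal.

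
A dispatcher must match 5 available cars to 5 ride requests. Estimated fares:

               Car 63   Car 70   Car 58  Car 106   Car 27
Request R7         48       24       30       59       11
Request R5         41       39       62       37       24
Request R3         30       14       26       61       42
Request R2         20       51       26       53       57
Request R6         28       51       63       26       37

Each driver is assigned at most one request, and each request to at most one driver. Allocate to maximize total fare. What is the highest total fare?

Maximum total: $279

Optimal: Car 63→Request R7 ($48), Car 70→Request R6 ($51), Car 58→Request R5 ($62), Car 106→Request R3 ($61), Car 27→Request R2 ($57) — total 48+51+62+61+57 = $279.
Max-entry greedy (repeatedly take the single best remaining cell) gives $268, worse by 11.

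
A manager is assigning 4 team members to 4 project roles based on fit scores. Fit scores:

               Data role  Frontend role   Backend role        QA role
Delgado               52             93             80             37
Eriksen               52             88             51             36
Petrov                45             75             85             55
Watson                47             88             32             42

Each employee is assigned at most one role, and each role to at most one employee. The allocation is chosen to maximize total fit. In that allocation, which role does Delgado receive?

Delgado receives Backend role.

Optimal: Delgado→Backend role (80 pts), Eriksen→Data role (52 pts), Petrov→QA role (55 pts), Watson→Frontend role (88 pts) — total 80+52+55+88 = 275 pts.
Max-entry greedy (repeatedly take the single best remaining cell) gives 272 pts, worse by 3.
Next-best assignment: Delgado→Frontend role, Eriksen→Data role, Petrov→Backend role, Watson→QA role = 272 pts.
Checked against all permutations: 275 pts is optimal.
Delgado's own top role is Frontend role (93 pts), but forcing Delgado→Frontend role and reassigning the rest optimally gives only 272 pts — worse by 3.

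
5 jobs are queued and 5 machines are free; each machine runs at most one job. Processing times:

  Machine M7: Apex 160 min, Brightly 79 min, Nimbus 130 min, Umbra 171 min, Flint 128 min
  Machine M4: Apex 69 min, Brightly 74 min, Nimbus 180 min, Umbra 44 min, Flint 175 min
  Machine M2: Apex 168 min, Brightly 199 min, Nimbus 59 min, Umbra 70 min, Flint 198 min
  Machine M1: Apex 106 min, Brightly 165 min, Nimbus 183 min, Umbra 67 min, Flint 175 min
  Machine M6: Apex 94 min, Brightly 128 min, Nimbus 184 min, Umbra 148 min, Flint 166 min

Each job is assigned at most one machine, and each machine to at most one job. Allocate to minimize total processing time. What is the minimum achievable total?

Optimal: Apex→Machine M6 (94 min), Brightly→Machine M4 (74 min), Nimbus→Machine M2 (59 min), Umbra→Machine M1 (67 min), Flint→Machine M7 (128 min) — total 94+74+59+67+128 = 422 min.
Row-greedy (each job in turn takes its cheapest remaining machine) gives 440 min, worse by 18.
Next-best assignment: Apex→Machine M4, Brightly→Machine M7, Nimbus→Machine M2, Umbra→Machine M1, Flint→Machine M6 = 440 min.
Every other assignment is strictly worse.

Min total: 422 min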